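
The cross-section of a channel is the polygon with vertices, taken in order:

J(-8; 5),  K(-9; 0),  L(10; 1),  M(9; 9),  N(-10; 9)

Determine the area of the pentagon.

155

Apply the shoelace formula: 2A = Σ (x_i·y_{i+1} − x_{i+1}·y_i), indices taken mod 5.
Cross-terms: 45, -9, 81, 171, 22  ⇒  Σ = 310
Area = |Σ|/2 = 155.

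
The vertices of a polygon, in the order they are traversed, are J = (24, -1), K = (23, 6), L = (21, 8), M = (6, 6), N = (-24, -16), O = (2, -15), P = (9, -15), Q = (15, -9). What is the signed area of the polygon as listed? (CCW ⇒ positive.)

Apply the shoelace formula: 2A = Σ (x_i·y_{i+1} − x_{i+1}·y_i), indices taken mod 8.
Σ = (167) + (58) + (78) + (48) + (392) + (105) + (144) + (201) = 1193
Signed area = Σ/2 = 596.5 (positive ⇒ counter-clockwise traversal).

596.5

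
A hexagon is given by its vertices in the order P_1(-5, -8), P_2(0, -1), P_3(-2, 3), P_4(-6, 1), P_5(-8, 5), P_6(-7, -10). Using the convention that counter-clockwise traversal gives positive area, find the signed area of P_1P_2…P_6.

Apply the shoelace formula: 2A = Σ (x_i·y_{i+1} − x_{i+1}·y_i), indices taken mod 6.
Σ = (5) + (-2) + (16) + (-22) + (115) + (6) = 118
Signed area = Σ/2 = 59 (positive ⇒ counter-clockwise traversal).

59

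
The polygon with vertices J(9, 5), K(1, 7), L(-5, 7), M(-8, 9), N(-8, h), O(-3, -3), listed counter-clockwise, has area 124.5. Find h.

Write out the shoelace sum; only the two edges meeting at N involve h:
2·Area = [((-8)·h − (-8)·9) + ((-8)·(-3) − (-3)·h)] + 123
       = -5·h + 219 = 249
⇒ h = -6.

-6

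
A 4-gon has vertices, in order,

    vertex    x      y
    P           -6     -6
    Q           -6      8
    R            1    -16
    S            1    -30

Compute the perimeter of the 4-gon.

78

|PQ| = √((0)² + (14)²) = √196 = 14
|QR| = √((7)² + (-24)²) = √625 = 25
|RS| = √((0)² + (-14)²) = √196 = 14
|SP| = √((-7)² + (24)²) = √625 = 25
Perimeter = 14 + 25 + 14 + 25 = 78.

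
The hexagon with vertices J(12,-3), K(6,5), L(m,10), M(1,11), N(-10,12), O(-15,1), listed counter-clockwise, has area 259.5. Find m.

11

The doubled signed area Σ (x_i y_{i+1} − x_{i+1} y_i) is linear in m.
With m=0 it equals 453; the coefficient of m is 6 (from the two edges through L).
So 6·m + 453 = 2·259.5 = 519 ⇒ m = 11.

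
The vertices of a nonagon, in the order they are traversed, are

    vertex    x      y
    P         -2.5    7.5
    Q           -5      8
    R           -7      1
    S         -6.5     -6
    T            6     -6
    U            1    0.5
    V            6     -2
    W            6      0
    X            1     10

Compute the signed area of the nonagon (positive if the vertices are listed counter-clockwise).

150.25

Apply the shoelace formula: 2A = Σ (x_i·y_{i+1} − x_{i+1}·y_i), indices taken mod 9.
P→Q: (-2.5)(8) − (-5)(7.5) = 17.5
Q→R: (-5)(1) − (-7)(8) = 51
R→S: (-7)(-6) − (-6.5)(1) = 48.5
S→T: (-6.5)(-6) − (6)(-6) = 75
T→U: (6)(0.5) − (1)(-6) = 9
U→V: (1)(-2) − (6)(0.5) = -5
V→W: (6)(0) − (6)(-2) = 12
W→X: (6)(10) − (1)(0) = 60
X→P: (1)(7.5) − (-2.5)(10) = 32.5
Σ = 300.5
Signed area = Σ/2 = 150.25 (positive ⇒ counter-clockwise traversal).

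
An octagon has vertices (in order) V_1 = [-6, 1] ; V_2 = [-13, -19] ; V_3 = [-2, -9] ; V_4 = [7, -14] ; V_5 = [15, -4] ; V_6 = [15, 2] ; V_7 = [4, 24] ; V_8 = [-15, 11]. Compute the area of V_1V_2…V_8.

688

Cross-terms: 127, 79, 91, 182, 90, 352, 404, 51  ⇒  Σ = 1376
Area = |Σ|/2 = 688.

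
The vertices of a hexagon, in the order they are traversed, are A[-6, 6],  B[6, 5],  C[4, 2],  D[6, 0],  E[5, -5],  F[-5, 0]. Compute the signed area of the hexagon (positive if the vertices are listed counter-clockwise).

-85.5

A→B: (-6)(5) − (6)(6) = -66
B→C: (6)(2) − (4)(5) = -8
C→D: (4)(0) − (6)(2) = -12
D→E: (6)(-5) − (5)(0) = -30
E→F: (5)(0) − (-5)(-5) = -25
F→A: (-5)(6) − (-6)(0) = -30
Σ = -171
Signed area = Σ/2 = -85.5 (negative ⇒ clockwise traversal).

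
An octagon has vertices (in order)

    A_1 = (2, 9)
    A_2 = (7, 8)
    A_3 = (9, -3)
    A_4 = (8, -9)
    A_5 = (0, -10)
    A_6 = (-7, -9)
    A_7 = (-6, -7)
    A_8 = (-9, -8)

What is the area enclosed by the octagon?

216

A_1→A_2: (2)(8) − (7)(9) = -47
A_2→A_3: (7)(-3) − (9)(8) = -93
A_3→A_4: (9)(-9) − (8)(-3) = -57
A_4→A_5: (8)(-10) − (0)(-9) = -80
A_5→A_6: (0)(-9) − (-7)(-10) = -70
A_6→A_7: (-7)(-7) − (-6)(-9) = -5
A_7→A_8: (-6)(-8) − (-9)(-7) = -15
A_8→A_1: (-9)(9) − (2)(-8) = -65
Σ = -432
Area = |Σ|/2 = 216.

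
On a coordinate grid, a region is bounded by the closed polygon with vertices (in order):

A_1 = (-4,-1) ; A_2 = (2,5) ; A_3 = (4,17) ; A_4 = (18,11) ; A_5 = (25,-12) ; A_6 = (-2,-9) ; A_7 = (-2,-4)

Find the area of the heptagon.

Apply the shoelace formula: 2A = Σ (x_i·y_{i+1} − x_{i+1}·y_i), indices taken mod 7.
Σ = (-18) + (14) + (-262) + (-491) + (-249) + (-10) + (-14) = -1030
Area = |Σ|/2 = 515.

515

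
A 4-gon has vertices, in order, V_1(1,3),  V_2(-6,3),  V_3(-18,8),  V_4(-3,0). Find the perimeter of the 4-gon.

42

|V_1V_2| = √((-7)² + (0)²) = √49 = 7
|V_2V_3| = √((-12)² + (5)²) = √169 = 13
|V_3V_4| = √((15)² + (-8)²) = √289 = 17
|V_4V_1| = √((4)² + (3)²) = √25 = 5
Perimeter = 7 + 13 + 17 + 5 = 42.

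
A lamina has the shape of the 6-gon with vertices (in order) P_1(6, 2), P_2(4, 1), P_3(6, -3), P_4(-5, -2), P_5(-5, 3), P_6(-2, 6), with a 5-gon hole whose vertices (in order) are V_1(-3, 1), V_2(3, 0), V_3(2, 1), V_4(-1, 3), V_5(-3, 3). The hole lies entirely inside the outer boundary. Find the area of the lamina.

58.5

Outer boundary:
Apply the shoelace (surveyor's) formula: 2A = Σ (x_i·y_{i+1} − x_{i+1}·y_i), indices taken mod 6.
Cross-terms: -2, -18, -27, -25, -24, -40  ⇒  Σ = -136
Area = |Σ|/2 = 68.
Hole:
V_1→V_2: (-3)(0) − (3)(1) = -3
V_2→V_3: (3)(1) − (2)(0) = 3
V_3→V_4: (2)(3) − (-1)(1) = 7
V_4→V_5: (-1)(3) − (-3)(3) = 6
V_5→V_1: (-3)(1) − (-3)(3) = 6
Σ = 19
Area = |Σ|/2 = 9.5.
Net area = 68 − 9.5 = 58.5.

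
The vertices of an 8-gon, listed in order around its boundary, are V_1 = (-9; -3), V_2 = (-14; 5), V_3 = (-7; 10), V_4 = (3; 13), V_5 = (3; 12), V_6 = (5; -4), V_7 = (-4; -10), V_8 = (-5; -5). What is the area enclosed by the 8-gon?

V_1→V_2: (-9)(5) − (-14)(-3) = -87
V_2→V_3: (-14)(10) − (-7)(5) = -105
V_3→V_4: (-7)(13) − (3)(10) = -121
V_4→V_5: (3)(12) − (3)(13) = -3
V_5→V_6: (3)(-4) − (5)(12) = -72
V_6→V_7: (5)(-10) − (-4)(-4) = -66
V_7→V_8: (-4)(-5) − (-5)(-10) = -30
V_8→V_1: (-5)(-3) − (-9)(-5) = -30
Σ = -514
Area = |Σ|/2 = 257.

257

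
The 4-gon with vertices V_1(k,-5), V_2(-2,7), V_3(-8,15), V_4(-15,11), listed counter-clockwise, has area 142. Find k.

Write out the shoelace sum; only the two edges meeting at V_1 involve k:
2·Area = [((-15)·(-5) − k·11) + (k·7 − (-2)·(-5))] + 163
       = -4·k + 228 = 284
⇒ k = -14.

-14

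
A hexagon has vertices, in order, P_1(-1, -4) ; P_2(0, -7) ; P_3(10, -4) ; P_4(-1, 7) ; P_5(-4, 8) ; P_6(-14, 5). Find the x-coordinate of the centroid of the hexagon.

Apply the shoelace (surveyor's) formula. First the cross-terms c_i = x_i·y_{i+1} − x_{i+1}·y_i:
  7, 70, 66, 20, 92, 61  ⇒  2A = 316, A = 158.
Then Σ (x_i + x_{i+1})·c_i = -1384, so x̄ = -1384 / (6·158) = -346/237.

-346/237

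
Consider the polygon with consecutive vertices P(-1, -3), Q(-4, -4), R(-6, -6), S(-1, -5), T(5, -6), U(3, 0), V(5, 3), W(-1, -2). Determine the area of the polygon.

Apply the shoelace formula: 2A = Σ (x_i·y_{i+1} − x_{i+1}·y_i), indices taken mod 8.
Σ = (-8) + (0) + (24) + (31) + (18) + (9) + (-7) + (1) = 68
Area = |Σ|/2 = 34.

34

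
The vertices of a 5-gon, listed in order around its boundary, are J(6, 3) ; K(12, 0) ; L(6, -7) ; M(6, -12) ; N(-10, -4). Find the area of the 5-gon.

Apply the shoelace (surveyor's) formula: 2A = Σ (x_i·y_{i+1} − x_{i+1}·y_i), indices taken mod 5.
J→K: (6)(0) − (12)(3) = -36
K→L: (12)(-7) − (6)(0) = -84
L→M: (6)(-12) − (6)(-7) = -30
M→N: (6)(-4) − (-10)(-12) = -144
N→J: (-10)(3) − (6)(-4) = -6
Σ = -300
Area = |Σ|/2 = 150.

150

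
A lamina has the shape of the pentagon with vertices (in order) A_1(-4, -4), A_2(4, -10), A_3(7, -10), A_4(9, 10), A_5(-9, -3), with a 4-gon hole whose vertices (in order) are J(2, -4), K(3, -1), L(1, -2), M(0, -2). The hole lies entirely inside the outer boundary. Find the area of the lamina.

Outer boundary:
Apply the shoelace formula: 2A = Σ (x_i·y_{i+1} − x_{i+1}·y_i), indices taken mod 5.
Σ = (56) + (30) + (160) + (63) + (24) = 333
Area = |Σ|/2 = 166.5.
Hole:
Σ = (10) + (-5) + (-2) + (4) = 7
Area = |Σ|/2 = 3.5.
Net area = 166.5 − 3.5 = 163.

163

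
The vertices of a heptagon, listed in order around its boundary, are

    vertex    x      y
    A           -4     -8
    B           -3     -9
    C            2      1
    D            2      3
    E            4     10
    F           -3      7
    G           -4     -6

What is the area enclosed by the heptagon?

75.5

Σ = (12) + (15) + (4) + (8) + (58) + (46) + (8) = 151
Area = |Σ|/2 = 75.5.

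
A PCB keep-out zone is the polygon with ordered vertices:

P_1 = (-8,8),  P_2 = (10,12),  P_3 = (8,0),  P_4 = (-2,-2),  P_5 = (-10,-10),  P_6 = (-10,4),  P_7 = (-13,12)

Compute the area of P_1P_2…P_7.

252

Apply Gauss's area formula: 2A = Σ (x_i·y_{i+1} − x_{i+1}·y_i), indices taken mod 7.
Cross-terms: -176, -96, -16, 0, -140, -68, -8  ⇒  Σ = -504
Area = |Σ|/2 = 252.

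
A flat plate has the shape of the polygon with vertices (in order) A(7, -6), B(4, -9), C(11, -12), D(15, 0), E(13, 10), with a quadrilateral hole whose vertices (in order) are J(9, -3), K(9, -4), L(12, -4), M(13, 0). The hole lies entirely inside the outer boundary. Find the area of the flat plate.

89

Outer boundary:
Σ = (-39) + (51) + (180) + (150) + (-148) = 194
Area = |Σ|/2 = 97.
Hole:
Apply the surveyor's formula: 2A = Σ (x_i·y_{i+1} − x_{i+1}·y_i), indices taken mod 4.
J→K: (9)(-4) − (9)(-3) = -9
K→L: (9)(-4) − (12)(-4) = 12
L→M: (12)(0) − (13)(-4) = 52
M→J: (13)(-3) − (9)(0) = -39
Σ = 16
Area = |Σ|/2 = 8.
Net area = 97 − 8 = 89.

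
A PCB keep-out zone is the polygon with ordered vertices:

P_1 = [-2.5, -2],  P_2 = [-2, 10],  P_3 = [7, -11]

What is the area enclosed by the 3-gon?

Cross-terms: -29, -48, -41.5  ⇒  Σ = -118.5
Area = |Σ|/2 = 59.25.

59.25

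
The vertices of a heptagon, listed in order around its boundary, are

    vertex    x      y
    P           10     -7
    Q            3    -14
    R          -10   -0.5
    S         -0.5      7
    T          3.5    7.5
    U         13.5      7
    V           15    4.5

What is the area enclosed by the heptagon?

Σ = (-119) + (-141.5) + (-70.25) + (-28.25) + (-76.75) + (-44.25) + (-150) = -630
Area = |Σ|/2 = 315.

315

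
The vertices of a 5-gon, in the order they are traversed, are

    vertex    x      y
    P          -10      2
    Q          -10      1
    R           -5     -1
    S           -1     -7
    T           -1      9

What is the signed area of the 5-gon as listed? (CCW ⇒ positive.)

Apply Gauss's area formula: 2A = Σ (x_i·y_{i+1} − x_{i+1}·y_i), indices taken mod 5.
Σ = (10) + (15) + (34) + (-16) + (88) = 131
Signed area = Σ/2 = 65.5 (positive ⇒ counter-clockwise traversal).

65.5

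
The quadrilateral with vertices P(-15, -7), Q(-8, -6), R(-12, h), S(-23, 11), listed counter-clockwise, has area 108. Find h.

4

The doubled signed area Σ (x_i y_{i+1} − x_{i+1} y_i) is linear in h.
With h=0 it equals 156; the coefficient of h is 15 (from the two edges through R).
So 15·h + 156 = 2·108 = 216 ⇒ h = 4.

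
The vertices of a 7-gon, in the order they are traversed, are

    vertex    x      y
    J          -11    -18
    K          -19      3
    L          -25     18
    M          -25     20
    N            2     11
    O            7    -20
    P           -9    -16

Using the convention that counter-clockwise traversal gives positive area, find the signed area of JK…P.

Apply the shoelace formula: 2A = Σ (x_i·y_{i+1} − x_{i+1}·y_i), indices taken mod 7.
Σ = (-375) + (-267) + (-50) + (-315) + (-117) + (-292) + (-14) = -1430
Signed area = Σ/2 = -715 (negative ⇒ clockwise traversal).

-715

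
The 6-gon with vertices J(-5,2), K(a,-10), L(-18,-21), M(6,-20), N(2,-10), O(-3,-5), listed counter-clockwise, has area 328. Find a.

-17

Write out the shoelace sum; only the two edges meeting at K involve a:
2·Area = [((-5)·(-10) − a·2) + (a·(-21) − (-18)·(-10))] + 395
       = -23·a + 265 = 656
⇒ a = -17.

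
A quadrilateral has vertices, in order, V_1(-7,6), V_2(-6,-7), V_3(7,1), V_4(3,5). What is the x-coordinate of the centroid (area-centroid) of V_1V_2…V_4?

-106/71

Apply the shoelace formula. First the cross-terms c_i = x_i·y_{i+1} − x_{i+1}·y_i:
  85, 43, 32, 53  ⇒  2A = 213, A = 106.5.
Then Σ (x_i + x_{i+1})·c_i = -954, so x̄ = -954 / (6·106.5) = -106/71.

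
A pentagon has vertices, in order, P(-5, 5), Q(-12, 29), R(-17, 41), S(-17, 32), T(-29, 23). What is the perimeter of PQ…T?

|PQ| = √((-7)² + (24)²) = √625 = 25
|QR| = √((-5)² + (12)²) = √169 = 13
|RS| = √((0)² + (-9)²) = √81 = 9
|ST| = √((-12)² + (-9)²) = √225 = 15
|TP| = √((24)² + (-18)²) = √900 = 30
Perimeter = 25 + 13 + 9 + 15 + 30 = 92.

92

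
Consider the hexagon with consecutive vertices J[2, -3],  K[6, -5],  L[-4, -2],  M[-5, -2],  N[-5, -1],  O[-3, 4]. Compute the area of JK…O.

Apply the shoelace (surveyor's) formula: 2A = Σ (x_i·y_{i+1} − x_{i+1}·y_i), indices taken mod 6.
J→K: (2)(-5) − (6)(-3) = 8
K→L: (6)(-2) − (-4)(-5) = -32
L→M: (-4)(-2) − (-5)(-2) = -2
M→N: (-5)(-1) − (-5)(-2) = -5
N→O: (-5)(4) − (-3)(-1) = -23
O→J: (-3)(-3) − (2)(4) = 1
Σ = -53
Area = |Σ|/2 = 26.5.

26.5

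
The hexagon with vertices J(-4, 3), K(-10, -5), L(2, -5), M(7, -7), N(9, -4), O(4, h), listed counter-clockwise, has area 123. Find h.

Write out the shoelace sum; only the two edges meeting at O involve h:
2·Area = [(9·h − 4·(-4)) + (4·3 − (-4)·h)] + 166
       = 13·h + 194 = 246
⇒ h = 4.

4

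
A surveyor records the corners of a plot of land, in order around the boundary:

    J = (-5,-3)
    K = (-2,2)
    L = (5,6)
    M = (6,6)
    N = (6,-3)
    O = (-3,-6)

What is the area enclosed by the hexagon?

Apply the surveyor's formula: 2A = Σ (x_i·y_{i+1} − x_{i+1}·y_i), indices taken mod 6.
Σ = (-16) + (-22) + (-6) + (-54) + (-45) + (-21) = -164
Area = |Σ|/2 = 82.

82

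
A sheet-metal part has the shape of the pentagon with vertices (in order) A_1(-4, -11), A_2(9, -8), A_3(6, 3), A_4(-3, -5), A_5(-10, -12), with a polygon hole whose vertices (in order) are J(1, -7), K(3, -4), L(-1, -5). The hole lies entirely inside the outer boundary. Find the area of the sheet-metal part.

Outer boundary:
Apply the shoelace (surveyor's) formula: 2A = Σ (x_i·y_{i+1} − x_{i+1}·y_i), indices taken mod 5.
Σ = (131) + (75) + (-21) + (-14) + (62) = 233
Area = |Σ|/2 = 116.5.
Hole:
Apply the shoelace (surveyor's) formula: 2A = Σ (x_i·y_{i+1} − x_{i+1}·y_i), indices taken mod 3.
Cross-terms: 17, -19, 12  ⇒  Σ = 10
Area = |Σ|/2 = 5.
Net area = 116.5 − 5 = 111.5.

111.5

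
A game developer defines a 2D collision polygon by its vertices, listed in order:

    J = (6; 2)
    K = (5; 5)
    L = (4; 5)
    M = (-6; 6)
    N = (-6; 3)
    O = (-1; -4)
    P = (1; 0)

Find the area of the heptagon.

65

Σ = (20) + (5) + (54) + (18) + (27) + (4) + (2) = 130
Area = |Σ|/2 = 65.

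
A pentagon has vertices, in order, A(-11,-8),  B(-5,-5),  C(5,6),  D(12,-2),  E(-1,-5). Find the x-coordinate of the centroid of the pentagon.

Apply the shoelace (surveyor's) formula. First the cross-terms c_i = x_i·y_{i+1} − x_{i+1}·y_i:
  15, -5, -82, -62, -47  ⇒  2A = -181, A = -90.5.
Then Σ (x_i + x_{i+1})·c_i = -1752, so x̄ = -1752 / (6·(-90.5)) = 584/181.

584/181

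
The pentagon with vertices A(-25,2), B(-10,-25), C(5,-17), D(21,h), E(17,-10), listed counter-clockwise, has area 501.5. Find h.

The doubled signed area Σ (x_i y_{i+1} − x_{i+1} y_i) is linear in h.
With h=0 it equals 871; the coefficient of h is -12 (from the two edges through D).
So -12·h + 871 = 2·501.5 = 1003 ⇒ h = -11.

-11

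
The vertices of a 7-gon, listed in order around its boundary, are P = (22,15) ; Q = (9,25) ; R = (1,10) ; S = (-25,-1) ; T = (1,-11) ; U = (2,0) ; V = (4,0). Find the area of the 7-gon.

543.5

Apply the shoelace (surveyor's) formula: 2A = Σ (x_i·y_{i+1} − x_{i+1}·y_i), indices taken mod 7.
Cross-terms: 415, 65, 249, 276, 22, 0, 60  ⇒  Σ = 1087
Area = |Σ|/2 = 543.5.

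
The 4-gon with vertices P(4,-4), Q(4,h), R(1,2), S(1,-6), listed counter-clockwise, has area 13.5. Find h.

Write out the shoelace sum; only the two edges meeting at Q involve h:
2·Area = [(4·h − 4·(-4)) + (4·2 − 1·h)] + 12
       = 3·h + 36 = 27
⇒ h = -3.

-3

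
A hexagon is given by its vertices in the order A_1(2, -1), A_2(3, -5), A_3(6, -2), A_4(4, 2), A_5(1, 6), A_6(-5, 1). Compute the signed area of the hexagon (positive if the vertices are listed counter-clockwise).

Apply Gauss's area formula: 2A = Σ (x_i·y_{i+1} − x_{i+1}·y_i), indices taken mod 6.
Cross-terms: -7, 24, 20, 22, 31, 3  ⇒  Σ = 93
Signed area = Σ/2 = 46.5 (positive ⇒ counter-clockwise traversal).

46.5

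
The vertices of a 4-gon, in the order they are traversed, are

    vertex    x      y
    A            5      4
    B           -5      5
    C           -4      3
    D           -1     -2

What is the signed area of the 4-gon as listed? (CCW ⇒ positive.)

33.5

Apply the shoelace formula: 2A = Σ (x_i·y_{i+1} − x_{i+1}·y_i), indices taken mod 4.
A→B: (5)(5) − (-5)(4) = 45
B→C: (-5)(3) − (-4)(5) = 5
C→D: (-4)(-2) − (-1)(3) = 11
D→A: (-1)(4) − (5)(-2) = 6
Σ = 67
Signed area = Σ/2 = 33.5 (positive ⇒ counter-clockwise traversal).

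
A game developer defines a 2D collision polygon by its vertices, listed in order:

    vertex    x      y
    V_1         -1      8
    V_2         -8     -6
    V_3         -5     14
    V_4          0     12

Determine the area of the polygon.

Apply Gauss's area formula: 2A = Σ (x_i·y_{i+1} − x_{i+1}·y_i), indices taken mod 4.
V_1→V_2: (-1)(-6) − (-8)(8) = 70
V_2→V_3: (-8)(14) − (-5)(-6) = -142
V_3→V_4: (-5)(12) − (0)(14) = -60
V_4→V_1: (0)(8) − (-1)(12) = 12
Σ = -120
Area = |Σ|/2 = 60.

60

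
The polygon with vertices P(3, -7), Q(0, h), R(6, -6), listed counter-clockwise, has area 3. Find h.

-10

Write out the shoelace sum; only the two edges meeting at Q involve h:
2·Area = [(3·h − 0·(-7)) + (0·(-6) − 6·h)] + -24
       = -3·h + -24 = 6
⇒ h = -10.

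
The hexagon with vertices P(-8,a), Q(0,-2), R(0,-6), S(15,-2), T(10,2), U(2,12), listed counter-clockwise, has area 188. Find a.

4

The doubled signed area Σ (x_i y_{i+1} − x_{i+1} y_i) is linear in a.
With a=0 it equals 368; the coefficient of a is 2 (from the two edges through P).
So 2·a + 368 = 2·188 = 376 ⇒ a = 4.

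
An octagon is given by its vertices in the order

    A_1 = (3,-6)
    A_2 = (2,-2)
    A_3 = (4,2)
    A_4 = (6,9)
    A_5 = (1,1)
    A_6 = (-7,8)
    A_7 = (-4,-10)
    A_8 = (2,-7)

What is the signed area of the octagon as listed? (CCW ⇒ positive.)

106.5

Apply the shoelace formula: 2A = Σ (x_i·y_{i+1} − x_{i+1}·y_i), indices taken mod 8.
Σ = (6) + (12) + (24) + (-3) + (15) + (102) + (48) + (9) = 213
Signed area = Σ/2 = 106.5 (positive ⇒ counter-clockwise traversal).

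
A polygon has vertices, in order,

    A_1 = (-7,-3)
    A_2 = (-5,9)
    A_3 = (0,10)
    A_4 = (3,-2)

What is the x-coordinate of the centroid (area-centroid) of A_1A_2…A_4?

Apply the surveyor's formula. First the cross-terms c_i = x_i·y_{i+1} − x_{i+1}·y_i:
  -78, -50, -30, -23  ⇒  2A = -181, A = -90.5.
Then Σ (x_i + x_{i+1})·c_i = 1188, so x̄ = 1188 / (6·(-90.5)) = -396/181.

-396/181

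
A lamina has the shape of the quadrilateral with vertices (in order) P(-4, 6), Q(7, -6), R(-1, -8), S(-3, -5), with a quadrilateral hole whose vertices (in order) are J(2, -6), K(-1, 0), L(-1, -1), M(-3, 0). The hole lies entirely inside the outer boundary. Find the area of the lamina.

Outer boundary:
Apply the surveyor's formula: 2A = Σ (x_i·y_{i+1} − x_{i+1}·y_i), indices taken mod 4.
Cross-terms: -18, -62, -19, -38  ⇒  Σ = -137
Area = |Σ|/2 = 68.5.
Hole:
Apply the shoelace formula: 2A = Σ (x_i·y_{i+1} − x_{i+1}·y_i), indices taken mod 4.
Σ = (-6) + (1) + (-3) + (18) = 10
Area = |Σ|/2 = 5.
Net area = 68.5 − 5 = 63.5.

63.5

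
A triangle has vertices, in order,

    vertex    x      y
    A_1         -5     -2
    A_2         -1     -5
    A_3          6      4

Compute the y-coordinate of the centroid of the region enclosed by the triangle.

Apply the shoelace formula. First the cross-terms c_i = x_i·y_{i+1} − x_{i+1}·y_i:
  23, 26, 8  ⇒  2A = 57, A = 28.5.
Then Σ (y_i + y_{i+1})·c_i = -171, so ȳ = -171 / (6·28.5) = -1.

-1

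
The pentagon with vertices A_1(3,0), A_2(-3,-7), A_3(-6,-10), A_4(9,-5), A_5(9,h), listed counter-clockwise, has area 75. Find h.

Write out the shoelace sum; only the two edges meeting at A_5 involve h:
2·Area = [(9·h − 9·(-5)) + (9·0 − 3·h)] + 87
       = 6·h + 132 = 150
⇒ h = 3.

3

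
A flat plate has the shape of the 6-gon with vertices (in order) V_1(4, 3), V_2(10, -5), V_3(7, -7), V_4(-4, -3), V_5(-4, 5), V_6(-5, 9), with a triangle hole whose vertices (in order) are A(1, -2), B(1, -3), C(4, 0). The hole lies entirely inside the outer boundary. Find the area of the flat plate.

112.5

Outer boundary:
V_1→V_2: (4)(-5) − (10)(3) = -50
V_2→V_3: (10)(-7) − (7)(-5) = -35
V_3→V_4: (7)(-3) − (-4)(-7) = -49
V_4→V_5: (-4)(5) − (-4)(-3) = -32
V_5→V_6: (-4)(9) − (-5)(5) = -11
V_6→V_1: (-5)(3) − (4)(9) = -51
Σ = -228
Area = |Σ|/2 = 114.
Hole:
Apply the surveyor's formula: 2A = Σ (x_i·y_{i+1} − x_{i+1}·y_i), indices taken mod 3.
Σ = (-1) + (12) + (-8) = 3
Area = |Σ|/2 = 1.5.
Net area = 114 − 1.5 = 112.5.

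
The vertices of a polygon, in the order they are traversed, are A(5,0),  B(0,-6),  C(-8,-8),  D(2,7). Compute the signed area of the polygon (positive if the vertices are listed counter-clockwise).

Cross-terms: -30, -48, -40, -35  ⇒  Σ = -153
Signed area = Σ/2 = -76.5 (negative ⇒ clockwise traversal).

-76.5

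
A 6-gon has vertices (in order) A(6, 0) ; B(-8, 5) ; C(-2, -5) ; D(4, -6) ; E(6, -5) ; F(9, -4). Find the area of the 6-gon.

86.5

Apply the surveyor's formula: 2A = Σ (x_i·y_{i+1} − x_{i+1}·y_i), indices taken mod 6.
A→B: (6)(5) − (-8)(0) = 30
B→C: (-8)(-5) − (-2)(5) = 50
C→D: (-2)(-6) − (4)(-5) = 32
D→E: (4)(-5) − (6)(-6) = 16
E→F: (6)(-4) − (9)(-5) = 21
F→A: (9)(0) − (6)(-4) = 24
Σ = 173
Area = |Σ|/2 = 86.5.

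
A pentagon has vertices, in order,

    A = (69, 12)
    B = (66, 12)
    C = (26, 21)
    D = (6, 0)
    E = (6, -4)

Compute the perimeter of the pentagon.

|AB| = √((-3)² + (0)²) = √9 = 3
|BC| = √((-40)² + (9)²) = √1681 = 41
|CD| = √((-20)² + (-21)²) = √841 = 29
|DE| = √((0)² + (-4)²) = √16 = 4
|EA| = √((63)² + (16)²) = √4225 = 65
Perimeter = 3 + 41 + 29 + 4 + 65 = 142.

142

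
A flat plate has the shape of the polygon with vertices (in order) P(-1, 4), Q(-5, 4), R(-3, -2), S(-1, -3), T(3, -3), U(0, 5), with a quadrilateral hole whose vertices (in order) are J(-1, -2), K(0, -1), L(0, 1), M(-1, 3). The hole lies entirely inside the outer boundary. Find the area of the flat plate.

Outer boundary:
Apply the shoelace formula: 2A = Σ (x_i·y_{i+1} − x_{i+1}·y_i), indices taken mod 6.
P→Q: (-1)(4) − (-5)(4) = 16
Q→R: (-5)(-2) − (-3)(4) = 22
R→S: (-3)(-3) − (-1)(-2) = 7
S→T: (-1)(-3) − (3)(-3) = 12
T→U: (3)(5) − (0)(-3) = 15
U→P: (0)(4) − (-1)(5) = 5
Σ = 77
Area = |Σ|/2 = 38.5.
Hole:
Apply the surveyor's formula: 2A = Σ (x_i·y_{i+1} − x_{i+1}·y_i), indices taken mod 4.
Σ = (1) + (0) + (1) + (5) = 7
Area = |Σ|/2 = 3.5.
Net area = 38.5 − 3.5 = 35.

35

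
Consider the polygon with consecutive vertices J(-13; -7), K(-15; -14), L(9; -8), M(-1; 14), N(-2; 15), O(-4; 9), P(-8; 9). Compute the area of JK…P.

352.5

Cross-terms: 77, 246, 118, 13, 42, 36, 173  ⇒  Σ = 705
Area = |Σ|/2 = 352.5.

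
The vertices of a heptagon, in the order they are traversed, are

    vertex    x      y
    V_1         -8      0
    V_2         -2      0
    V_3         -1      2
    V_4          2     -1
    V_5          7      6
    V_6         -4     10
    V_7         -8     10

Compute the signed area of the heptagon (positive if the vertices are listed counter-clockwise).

Σ = (0) + (-4) + (-3) + (19) + (94) + (40) + (80) = 226
Signed area = Σ/2 = 113 (positive ⇒ counter-clockwise traversal).

113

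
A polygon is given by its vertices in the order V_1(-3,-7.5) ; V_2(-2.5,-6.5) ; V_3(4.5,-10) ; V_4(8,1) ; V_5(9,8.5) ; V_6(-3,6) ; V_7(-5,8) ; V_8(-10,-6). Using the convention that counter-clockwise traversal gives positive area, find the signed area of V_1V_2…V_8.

225.5

V_1→V_2: (-3)(-6.5) − (-2.5)(-7.5) = 0.75
V_2→V_3: (-2.5)(-10) − (4.5)(-6.5) = 54.25
V_3→V_4: (4.5)(1) − (8)(-10) = 84.5
V_4→V_5: (8)(8.5) − (9)(1) = 59
V_5→V_6: (9)(6) − (-3)(8.5) = 79.5
V_6→V_7: (-3)(8) − (-5)(6) = 6
V_7→V_8: (-5)(-6) − (-10)(8) = 110
V_8→V_1: (-10)(-7.5) − (-3)(-6) = 57
Σ = 451
Signed area = Σ/2 = 225.5 (positive ⇒ counter-clockwise traversal).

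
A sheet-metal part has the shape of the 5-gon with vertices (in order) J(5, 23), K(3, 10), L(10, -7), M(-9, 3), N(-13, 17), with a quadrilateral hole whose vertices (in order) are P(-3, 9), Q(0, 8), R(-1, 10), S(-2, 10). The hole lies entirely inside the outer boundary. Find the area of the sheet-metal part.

332.5

Outer boundary:
Σ = (-19) + (-121) + (-33) + (-114) + (-384) = -671
Area = |Σ|/2 = 335.5.
Hole:
Apply the shoelace formula: 2A = Σ (x_i·y_{i+1} − x_{i+1}·y_i), indices taken mod 4.
Σ = (-24) + (8) + (10) + (12) = 6
Area = |Σ|/2 = 3.
Net area = 335.5 − 3 = 332.5.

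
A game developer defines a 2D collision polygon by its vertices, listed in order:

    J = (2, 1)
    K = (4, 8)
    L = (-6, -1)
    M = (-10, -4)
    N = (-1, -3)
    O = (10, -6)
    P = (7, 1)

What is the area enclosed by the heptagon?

J→K: (2)(8) − (4)(1) = 12
K→L: (4)(-1) − (-6)(8) = 44
L→M: (-6)(-4) − (-10)(-1) = 14
M→N: (-10)(-3) − (-1)(-4) = 26
N→O: (-1)(-6) − (10)(-3) = 36
O→P: (10)(1) − (7)(-6) = 52
P→J: (7)(1) − (2)(1) = 5
Σ = 189
Area = |Σ|/2 = 94.5.

94.5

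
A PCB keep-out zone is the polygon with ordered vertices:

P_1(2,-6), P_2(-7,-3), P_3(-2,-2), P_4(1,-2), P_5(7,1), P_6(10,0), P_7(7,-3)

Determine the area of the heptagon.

Apply the shoelace formula: 2A = Σ (x_i·y_{i+1} − x_{i+1}·y_i), indices taken mod 7.
Cross-terms: -48, 8, 6, 15, -10, -30, -36  ⇒  Σ = -95
Area = |Σ|/2 = 47.5.

47.5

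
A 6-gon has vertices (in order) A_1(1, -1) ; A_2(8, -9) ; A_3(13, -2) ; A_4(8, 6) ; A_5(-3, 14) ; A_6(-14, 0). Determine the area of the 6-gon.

Apply Gauss's area formula: 2A = Σ (x_i·y_{i+1} − x_{i+1}·y_i), indices taken mod 6.
Cross-terms: -1, 101, 94, 130, 196, 14  ⇒  Σ = 534
Area = |Σ|/2 = 267.

267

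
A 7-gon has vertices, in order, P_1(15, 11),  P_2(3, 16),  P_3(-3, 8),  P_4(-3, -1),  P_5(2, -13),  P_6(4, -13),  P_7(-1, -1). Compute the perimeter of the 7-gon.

|P_1P_2| = √((-12)² + (5)²) = √169 = 13
|P_2P_3| = √((-6)² + (-8)²) = √100 = 10
|P_3P_4| = √((0)² + (-9)²) = √81 = 9
|P_4P_5| = √((5)² + (-12)²) = √169 = 13
|P_5P_6| = √((2)² + (0)²) = √4 = 2
|P_6P_7| = √((-5)² + (12)²) = √169 = 13
|P_7P_1| = √((16)² + (12)²) = √400 = 20
Perimeter = 13 + 10 + 9 + 13 + 2 + 13 + 20 = 80.

80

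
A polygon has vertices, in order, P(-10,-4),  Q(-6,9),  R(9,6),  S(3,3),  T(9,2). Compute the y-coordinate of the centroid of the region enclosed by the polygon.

Apply the surveyor's formula. First the cross-terms c_i = x_i·y_{i+1} − x_{i+1}·y_i:
  -114, -117, 9, -21, -16  ⇒  2A = -259, A = -129.5.
Then Σ (y_i + y_{i+1})·c_i = -2317, so ȳ = -2317 / (6·(-129.5)) = 331/111.

331/111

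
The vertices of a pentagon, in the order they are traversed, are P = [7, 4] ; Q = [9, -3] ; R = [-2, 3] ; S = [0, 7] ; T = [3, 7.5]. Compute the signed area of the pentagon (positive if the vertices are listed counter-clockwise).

Apply the shoelace (surveyor's) formula: 2A = Σ (x_i·y_{i+1} − x_{i+1}·y_i), indices taken mod 5.
Σ = (-57) + (21) + (-14) + (-21) + (-40.5) = -111.5
Signed area = Σ/2 = -55.75 (negative ⇒ clockwise traversal).

-55.75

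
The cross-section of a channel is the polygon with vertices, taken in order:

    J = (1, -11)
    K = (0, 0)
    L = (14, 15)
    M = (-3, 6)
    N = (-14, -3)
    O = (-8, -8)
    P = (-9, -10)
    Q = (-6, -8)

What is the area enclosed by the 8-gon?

202

Σ = (0) + (0) + (129) + (93) + (88) + (8) + (12) + (74) = 404
Area = |Σ|/2 = 202.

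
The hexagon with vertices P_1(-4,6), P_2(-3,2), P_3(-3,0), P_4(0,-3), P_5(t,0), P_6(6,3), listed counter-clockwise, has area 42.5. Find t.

Write out the shoelace sum; only the two edges meeting at P_5 involve t:
2·Area = [(0·0 − t·(-3)) + (t·3 − 6·0)] + 73
       = 6·t + 73 = 85
⇒ t = 2.

2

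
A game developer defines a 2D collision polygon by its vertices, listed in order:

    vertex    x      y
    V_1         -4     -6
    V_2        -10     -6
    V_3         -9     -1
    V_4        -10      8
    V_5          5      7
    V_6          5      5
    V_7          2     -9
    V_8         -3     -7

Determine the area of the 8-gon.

194

Apply the shoelace (surveyor's) formula: 2A = Σ (x_i·y_{i+1} − x_{i+1}·y_i), indices taken mod 8.
Σ = (-36) + (-44) + (-82) + (-110) + (-10) + (-55) + (-41) + (-10) = -388
Area = |Σ|/2 = 194.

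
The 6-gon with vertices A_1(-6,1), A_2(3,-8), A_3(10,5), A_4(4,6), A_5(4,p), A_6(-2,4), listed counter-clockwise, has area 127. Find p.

10

The doubled signed area Σ (x_i y_{i+1} − x_{i+1} y_i) is linear in p.
With p=0 it equals 194; the coefficient of p is 6 (from the two edges through A_5).
So 6·p + 194 = 2·127 = 254 ⇒ p = 10.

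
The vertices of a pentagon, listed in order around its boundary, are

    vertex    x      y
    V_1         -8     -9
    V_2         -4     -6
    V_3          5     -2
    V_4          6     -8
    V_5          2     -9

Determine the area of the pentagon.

Apply the shoelace formula: 2A = Σ (x_i·y_{i+1} − x_{i+1}·y_i), indices taken mod 5.
Cross-terms: 12, 38, -28, -38, -90  ⇒  Σ = -106
Area = |Σ|/2 = 53.

53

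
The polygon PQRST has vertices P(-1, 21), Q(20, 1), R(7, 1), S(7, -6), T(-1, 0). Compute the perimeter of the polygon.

|PQ| = √((21)² + (-20)²) = √841 = 29
|QR| = √((-13)² + (0)²) = √169 = 13
|RS| = √((0)² + (-7)²) = √49 = 7
|ST| = √((-8)² + (6)²) = √100 = 10
|TP| = √((0)² + (21)²) = √441 = 21
Perimeter = 29 + 13 + 7 + 10 + 21 = 80.

80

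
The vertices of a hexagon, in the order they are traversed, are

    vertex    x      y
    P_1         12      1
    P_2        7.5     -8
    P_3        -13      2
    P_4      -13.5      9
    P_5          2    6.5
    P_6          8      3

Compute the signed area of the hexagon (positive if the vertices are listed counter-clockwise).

-231.125

Apply the shoelace formula: 2A = Σ (x_i·y_{i+1} − x_{i+1}·y_i), indices taken mod 6.
Σ = (-103.5) + (-89) + (-90) + (-105.75) + (-46) + (-28) = -462.25
Signed area = Σ/2 = -231.125 (negative ⇒ clockwise traversal).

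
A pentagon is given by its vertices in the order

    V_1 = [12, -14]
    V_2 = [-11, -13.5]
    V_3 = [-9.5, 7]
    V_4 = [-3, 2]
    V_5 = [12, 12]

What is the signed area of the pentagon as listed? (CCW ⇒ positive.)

-445.625

Apply Gauss's area formula: 2A = Σ (x_i·y_{i+1} − x_{i+1}·y_i), indices taken mod 5.
V_1→V_2: (12)(-13.5) − (-11)(-14) = -316
V_2→V_3: (-11)(7) − (-9.5)(-13.5) = -205.25
V_3→V_4: (-9.5)(2) − (-3)(7) = 2
V_4→V_5: (-3)(12) − (12)(2) = -60
V_5→V_1: (12)(-14) − (12)(12) = -312
Σ = -891.25
Signed area = Σ/2 = -445.625 (negative ⇒ clockwise traversal).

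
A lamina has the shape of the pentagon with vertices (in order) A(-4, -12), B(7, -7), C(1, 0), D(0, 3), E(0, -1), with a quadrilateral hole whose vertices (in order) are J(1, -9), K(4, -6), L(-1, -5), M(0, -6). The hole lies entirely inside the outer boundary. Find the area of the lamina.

Outer boundary:
Apply the shoelace (surveyor's) formula: 2A = Σ (x_i·y_{i+1} − x_{i+1}·y_i), indices taken mod 5.
Cross-terms: 112, 7, 3, 0, -4  ⇒  Σ = 118
Area = |Σ|/2 = 59.
Hole:
Apply the surveyor's formula: 2A = Σ (x_i·y_{i+1} − x_{i+1}·y_i), indices taken mod 4.
J→K: (1)(-6) − (4)(-9) = 30
K→L: (4)(-5) − (-1)(-6) = -26
L→M: (-1)(-6) − (0)(-5) = 6
M→J: (0)(-9) − (1)(-6) = 6
Σ = 16
Area = |Σ|/2 = 8.
Net area = 59 − 8 = 51.

51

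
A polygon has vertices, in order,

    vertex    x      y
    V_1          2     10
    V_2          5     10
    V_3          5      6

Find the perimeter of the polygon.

|V_1V_2| = √((3)² + (0)²) = √9 = 3
|V_2V_3| = √((0)² + (-4)²) = √16 = 4
|V_3V_1| = √((-3)² + (4)²) = √25 = 5
Perimeter = 3 + 4 + 5 = 12.

12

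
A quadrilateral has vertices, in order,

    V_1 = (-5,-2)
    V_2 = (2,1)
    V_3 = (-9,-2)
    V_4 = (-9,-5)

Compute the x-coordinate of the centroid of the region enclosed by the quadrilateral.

-35/6

Apply the shoelace (surveyor's) formula. First the cross-terms c_i = x_i·y_{i+1} − x_{i+1}·y_i:
  -1, 5, 27, -7  ⇒  2A = 24, A = 12.
Then Σ (x_i + x_{i+1})·c_i = -420, so x̄ = -420 / (6·12) = -35/6.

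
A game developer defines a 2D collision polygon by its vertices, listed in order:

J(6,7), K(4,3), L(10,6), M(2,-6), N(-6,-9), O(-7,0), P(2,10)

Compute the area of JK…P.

Apply the shoelace (surveyor's) formula: 2A = Σ (x_i·y_{i+1} − x_{i+1}·y_i), indices taken mod 7.
J→K: (6)(3) − (4)(7) = -10
K→L: (4)(6) − (10)(3) = -6
L→M: (10)(-6) − (2)(6) = -72
M→N: (2)(-9) − (-6)(-6) = -54
N→O: (-6)(0) − (-7)(-9) = -63
O→P: (-7)(10) − (2)(0) = -70
P→J: (2)(7) − (6)(10) = -46
Σ = -321
Area = |Σ|/2 = 160.5.

160.5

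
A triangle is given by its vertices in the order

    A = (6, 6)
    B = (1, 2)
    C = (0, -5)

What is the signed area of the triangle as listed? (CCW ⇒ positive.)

15.5

Apply the surveyor's formula: 2A = Σ (x_i·y_{i+1} − x_{i+1}·y_i), indices taken mod 3.
Σ = (6) + (-5) + (30) = 31
Signed area = Σ/2 = 15.5 (positive ⇒ counter-clockwise traversal).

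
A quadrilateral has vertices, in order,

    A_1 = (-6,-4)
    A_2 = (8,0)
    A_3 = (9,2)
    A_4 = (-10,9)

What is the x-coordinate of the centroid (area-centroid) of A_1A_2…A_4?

-47/27

Apply the shoelace (surveyor's) formula. First the cross-terms c_i = x_i·y_{i+1} − x_{i+1}·y_i:
  32, 16, 101, 94  ⇒  2A = 243, A = 121.5.
Then Σ (x_i + x_{i+1})·c_i = -1269, so x̄ = -1269 / (6·121.5) = -47/27.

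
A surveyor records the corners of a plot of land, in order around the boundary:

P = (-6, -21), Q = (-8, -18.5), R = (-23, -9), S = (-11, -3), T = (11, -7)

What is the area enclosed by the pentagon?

Apply Gauss's area formula: 2A = Σ (x_i·y_{i+1} − x_{i+1}·y_i), indices taken mod 5.
Σ = (-57) + (-353.5) + (-30) + (110) + (-273) = -603.5
Area = |Σ|/2 = 301.75.

301.75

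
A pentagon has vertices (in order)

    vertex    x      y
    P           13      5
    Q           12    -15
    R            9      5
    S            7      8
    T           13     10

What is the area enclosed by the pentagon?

61

Apply Gauss's area formula: 2A = Σ (x_i·y_{i+1} − x_{i+1}·y_i), indices taken mod 5.
Σ = (-255) + (195) + (37) + (-34) + (-65) = -122
Area = |Σ|/2 = 61.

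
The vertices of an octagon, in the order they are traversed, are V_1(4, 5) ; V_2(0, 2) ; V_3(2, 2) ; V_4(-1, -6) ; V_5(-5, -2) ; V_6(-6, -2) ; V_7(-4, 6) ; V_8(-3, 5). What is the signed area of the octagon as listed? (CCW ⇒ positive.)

-58.5

Apply the shoelace (surveyor's) formula: 2A = Σ (x_i·y_{i+1} − x_{i+1}·y_i), indices taken mod 8.
Σ = (8) + (-4) + (-10) + (-28) + (-2) + (-44) + (-2) + (-35) = -117
Signed area = Σ/2 = -58.5 (negative ⇒ clockwise traversal).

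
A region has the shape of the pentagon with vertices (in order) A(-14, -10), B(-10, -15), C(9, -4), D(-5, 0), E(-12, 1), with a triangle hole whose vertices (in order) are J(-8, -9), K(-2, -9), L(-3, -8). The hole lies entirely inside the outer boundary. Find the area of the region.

194

Outer boundary:
Σ = (110) + (175) + (-20) + (-5) + (134) = 394
Area = |Σ|/2 = 197.
Hole:
Apply the shoelace (surveyor's) formula: 2A = Σ (x_i·y_{i+1} − x_{i+1}·y_i), indices taken mod 3.
Cross-terms: 54, -11, -37  ⇒  Σ = 6
Area = |Σ|/2 = 3.
Net area = 197 − 3 = 194.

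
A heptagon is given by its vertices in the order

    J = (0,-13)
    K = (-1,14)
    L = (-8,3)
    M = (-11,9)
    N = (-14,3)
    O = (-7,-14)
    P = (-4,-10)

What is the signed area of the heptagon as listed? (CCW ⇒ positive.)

216.5

Σ = (-13) + (109) + (-39) + (93) + (217) + (14) + (52) = 433
Signed area = Σ/2 = 216.5 (positive ⇒ counter-clockwise traversal).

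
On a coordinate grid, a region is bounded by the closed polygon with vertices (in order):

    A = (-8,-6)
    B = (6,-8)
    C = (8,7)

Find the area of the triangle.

Apply Gauss's area formula: 2A = Σ (x_i·y_{i+1} − x_{i+1}·y_i), indices taken mod 3.
A→B: (-8)(-8) − (6)(-6) = 100
B→C: (6)(7) − (8)(-8) = 106
C→A: (8)(-6) − (-8)(7) = 8
Σ = 214
Area = |Σ|/2 = 107.

107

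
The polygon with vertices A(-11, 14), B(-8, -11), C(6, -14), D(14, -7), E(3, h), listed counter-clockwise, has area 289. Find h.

-2

The doubled signed area Σ (x_i y_{i+1} − x_{i+1} y_i) is linear in h.
With h=0 it equals 628; the coefficient of h is 25 (from the two edges through E).
So 25·h + 628 = 2·289 = 578 ⇒ h = -2.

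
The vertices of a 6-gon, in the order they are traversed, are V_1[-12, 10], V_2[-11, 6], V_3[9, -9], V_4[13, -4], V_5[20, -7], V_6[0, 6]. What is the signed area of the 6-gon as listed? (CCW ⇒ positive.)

172.5

Apply the shoelace formula: 2A = Σ (x_i·y_{i+1} − x_{i+1}·y_i), indices taken mod 6.
Σ = (38) + (45) + (81) + (-11) + (120) + (72) = 345
Signed area = Σ/2 = 172.5 (positive ⇒ counter-clockwise traversal).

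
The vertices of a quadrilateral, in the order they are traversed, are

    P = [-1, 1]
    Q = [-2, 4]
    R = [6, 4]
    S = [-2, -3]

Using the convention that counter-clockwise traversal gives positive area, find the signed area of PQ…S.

Apply the shoelace (surveyor's) formula: 2A = Σ (x_i·y_{i+1} − x_{i+1}·y_i), indices taken mod 4.
Σ = (-2) + (-32) + (-10) + (-5) = -49
Signed area = Σ/2 = -24.5 (negative ⇒ clockwise traversal).

-24.5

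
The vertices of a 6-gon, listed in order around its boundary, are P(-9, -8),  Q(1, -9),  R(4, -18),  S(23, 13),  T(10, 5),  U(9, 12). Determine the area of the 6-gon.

334.5

Apply Gauss's area formula: 2A = Σ (x_i·y_{i+1} − x_{i+1}·y_i), indices taken mod 6.
P→Q: (-9)(-9) − (1)(-8) = 89
Q→R: (1)(-18) − (4)(-9) = 18
R→S: (4)(13) − (23)(-18) = 466
S→T: (23)(5) − (10)(13) = -15
T→U: (10)(12) − (9)(5) = 75
U→P: (9)(-8) − (-9)(12) = 36
Σ = 669
Area = |Σ|/2 = 334.5.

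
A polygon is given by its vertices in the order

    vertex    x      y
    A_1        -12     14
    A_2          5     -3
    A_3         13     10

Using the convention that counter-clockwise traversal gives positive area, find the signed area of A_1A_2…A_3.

Apply the surveyor's formula: 2A = Σ (x_i·y_{i+1} − x_{i+1}·y_i), indices taken mod 3.
Σ = (-34) + (89) + (302) = 357
Signed area = Σ/2 = 178.5 (positive ⇒ counter-clockwise traversal).

178.5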